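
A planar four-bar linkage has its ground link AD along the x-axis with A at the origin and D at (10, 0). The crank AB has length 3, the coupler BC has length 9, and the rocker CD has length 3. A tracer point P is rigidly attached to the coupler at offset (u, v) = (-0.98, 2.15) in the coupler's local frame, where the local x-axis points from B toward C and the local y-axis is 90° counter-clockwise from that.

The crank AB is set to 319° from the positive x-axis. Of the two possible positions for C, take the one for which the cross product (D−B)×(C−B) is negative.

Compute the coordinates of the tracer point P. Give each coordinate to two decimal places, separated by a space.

A=(0,0), D=(10.00,0)
B = A + 3.00·(cos319°, sin319°) = (2.2641, -1.9682)
|BD| = 7.9823
circle(B,9.00) ∩ circle(D,3.00): a=8.5011, h=2.9548
  candidates: C₊=(9.7742,2.9915) cross=23.586; C₋=(11.2313,-2.7357) cross=-23.586
  mode - wants cross < 0 → take C=(11.2313,-2.7357) (cross=-23.586)
ex = (C−B)/|BC| = (0.9964,-0.0853); ey = (0.0853,0.9964)
P = B + -0.98·ex + 2.15·ey = (1.4710,0.2576)

1.47 0.26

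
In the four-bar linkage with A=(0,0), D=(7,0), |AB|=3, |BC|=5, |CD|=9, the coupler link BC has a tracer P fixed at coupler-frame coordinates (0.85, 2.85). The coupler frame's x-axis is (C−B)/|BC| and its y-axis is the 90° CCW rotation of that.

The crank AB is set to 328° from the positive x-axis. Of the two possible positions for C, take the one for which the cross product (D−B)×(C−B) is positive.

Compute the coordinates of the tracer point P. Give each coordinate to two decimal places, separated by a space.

0.57 -3.81

A=(0,0), D=(7.00,0)
B = A + 3.00·(cos328°, sin328°) = (2.5441, -1.5898)
|BD| = 4.7310
circle(B,5.00) ∩ circle(D,9.00): a=-3.5530, h=3.5180
  candidates: C₊=(-1.9844,0.5298) cross=16.644; C₋=(0.3799,-6.0971) cross=-16.644
  mode + wants cross > 0 → take C=(-1.9844,0.5298) (cross=16.644)
ex = (C−B)/|BC| = (-0.9057,0.4239); ey = (-0.4239,-0.9057)
P = B + 0.85·ex + 2.85·ey = (0.5662,-3.8107)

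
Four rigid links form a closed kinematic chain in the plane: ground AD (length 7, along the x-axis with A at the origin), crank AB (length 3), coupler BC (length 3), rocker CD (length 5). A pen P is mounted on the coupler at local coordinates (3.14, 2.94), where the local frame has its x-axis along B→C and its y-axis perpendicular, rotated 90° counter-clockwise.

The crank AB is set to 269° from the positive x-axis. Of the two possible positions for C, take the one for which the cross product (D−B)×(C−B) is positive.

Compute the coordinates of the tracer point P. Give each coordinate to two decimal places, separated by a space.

0.11 1.30

A=(0,0), D=(7.00,0)
B = A + 3.00·(cos269°, sin269°) = (-0.0524, -2.9995)
|BD| = 7.6637
circle(B,3.00) ∩ circle(D,5.00): a=2.7880, h=1.1077
  candidates: C₊=(2.0797,-0.8890) cross=8.489; C₋=(2.9468,-2.9277) cross=-8.489
  mode + wants cross > 0 → take C=(2.0797,-0.8890) (cross=8.489)
ex = (C−B)/|BC| = (0.7107,0.7035); ey = (-0.7035,0.7107)
P = B + 3.14·ex + 2.94·ey = (0.1108,1.2989)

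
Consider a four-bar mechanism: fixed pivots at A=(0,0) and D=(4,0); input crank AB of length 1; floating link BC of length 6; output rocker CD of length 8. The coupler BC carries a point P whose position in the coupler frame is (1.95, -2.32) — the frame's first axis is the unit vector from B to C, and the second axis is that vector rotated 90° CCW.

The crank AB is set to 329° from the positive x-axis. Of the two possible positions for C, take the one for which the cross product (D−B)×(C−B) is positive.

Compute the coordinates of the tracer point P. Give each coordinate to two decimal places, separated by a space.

1.53 2.44

A=(0,0), D=(4.00,0)
B = A + 1.00·(cos329°, sin329°) = (0.8572, -0.5150)
|BD| = 3.1848
circle(B,6.00) ∩ circle(D,8.00): a=-2.8036, h=5.3047
  candidates: C₊=(-2.7674,4.2665) cross=16.894; C₋=(-1.0516,-6.2033) cross=-16.894
  mode + wants cross > 0 → take C=(-2.7674,4.2665) (cross=16.894)
ex = (C−B)/|BC| = (-0.6041,0.7969); ey = (-0.7969,-0.6041)
P = B + 1.95·ex + -2.32·ey = (1.5280,2.4404)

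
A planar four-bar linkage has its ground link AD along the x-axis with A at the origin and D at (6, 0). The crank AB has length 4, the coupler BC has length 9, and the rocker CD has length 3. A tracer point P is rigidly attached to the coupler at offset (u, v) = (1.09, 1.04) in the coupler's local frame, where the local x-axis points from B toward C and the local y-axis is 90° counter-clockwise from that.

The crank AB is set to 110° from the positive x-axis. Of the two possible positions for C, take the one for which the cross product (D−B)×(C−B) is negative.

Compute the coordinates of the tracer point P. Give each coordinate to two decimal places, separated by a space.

A=(0,0), D=(6.00,0)
B = A + 4.00·(cos110°, sin110°) = (-1.3681, 3.7588)
|BD| = 8.2715
circle(B,9.00) ∩ circle(D,3.00): a=8.4880, h=2.9922
  candidates: C₊=(7.5527,2.5670) cross=24.750; C₋=(4.8332,-2.7638) cross=-24.750
  mode - wants cross < 0 → take C=(4.8332,-2.7638) (cross=-24.750)
ex = (C−B)/|BC| = (0.6890,-0.7247); ey = (0.7247,0.6890)
P = B + 1.09·ex + 1.04·ey = (0.1367,3.6854)

0.14 3.69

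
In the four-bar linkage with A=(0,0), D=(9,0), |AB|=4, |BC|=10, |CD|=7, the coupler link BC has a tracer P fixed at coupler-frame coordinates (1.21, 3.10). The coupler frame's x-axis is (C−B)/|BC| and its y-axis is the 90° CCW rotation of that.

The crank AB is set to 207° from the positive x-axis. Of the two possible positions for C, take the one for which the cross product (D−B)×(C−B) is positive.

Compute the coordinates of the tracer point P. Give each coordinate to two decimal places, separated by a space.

-4.71 1.31

A=(0,0), D=(9.00,0)
B = A + 4.00·(cos207°, sin207°) = (-3.5640, -1.8160)
|BD| = 12.6946
circle(B,10.00) ∩ circle(D,7.00): a=8.3560, h=5.4933
  candidates: C₊=(3.9202,4.8162) cross=69.736; C₋=(5.4919,-6.0575) cross=-69.736
  mode + wants cross > 0 → take C=(3.9202,4.8162) (cross=69.736)
ex = (C−B)/|BC| = (0.7484,0.6632); ey = (-0.6632,0.7484)
P = B + 1.21·ex + 3.10·ey = (-4.7144,1.3067)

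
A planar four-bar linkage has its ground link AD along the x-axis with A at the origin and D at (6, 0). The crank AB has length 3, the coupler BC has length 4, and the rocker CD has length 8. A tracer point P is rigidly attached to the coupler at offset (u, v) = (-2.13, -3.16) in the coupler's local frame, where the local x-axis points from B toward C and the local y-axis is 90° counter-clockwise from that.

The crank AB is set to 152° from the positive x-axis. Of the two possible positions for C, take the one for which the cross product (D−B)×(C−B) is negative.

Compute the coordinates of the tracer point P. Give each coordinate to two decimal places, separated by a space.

-6.25 2.65

A=(0,0), D=(6.00,0)
B = A + 3.00·(cos152°, sin152°) = (-2.6488, 1.4084)
|BD| = 8.7628
circle(B,4.00) ∩ circle(D,8.00): a=1.6425, h=3.6472
  candidates: C₊=(-0.4415,4.7442) cross=31.960; C₋=(-1.6139,-2.4554) cross=-31.960
  mode - wants cross < 0 → take C=(-1.6139,-2.4554) (cross=-31.960)
ex = (C−B)/|BC| = (0.2587,-0.9659); ey = (0.9659,0.2587)
P = B + -2.13·ex + -3.16·ey = (-6.2524,2.6483)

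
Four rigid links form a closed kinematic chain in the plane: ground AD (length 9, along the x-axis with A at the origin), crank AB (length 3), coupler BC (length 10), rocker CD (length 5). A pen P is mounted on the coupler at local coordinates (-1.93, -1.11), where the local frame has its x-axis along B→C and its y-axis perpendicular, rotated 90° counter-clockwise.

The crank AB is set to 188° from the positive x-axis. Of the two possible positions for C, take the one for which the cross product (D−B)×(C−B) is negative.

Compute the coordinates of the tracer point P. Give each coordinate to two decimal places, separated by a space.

-5.18 -0.72

A=(0,0), D=(9.00,0)
B = A + 3.00·(cos188°, sin188°) = (-2.9708, -0.4175)
|BD| = 11.9781
circle(B,10.00) ∩ circle(D,5.00): a=9.1198, h=4.1024
  candidates: C₊=(6.0004,4.0003) cross=49.139; C₋=(6.2864,-4.1996) cross=-49.139
  mode - wants cross < 0 → take C=(6.2864,-4.1996) (cross=-49.139)
ex = (C−B)/|BC| = (0.9257,-0.3782); ey = (0.3782,0.9257)
P = B + -1.93·ex + -1.11·ey = (-5.1773,-0.7151)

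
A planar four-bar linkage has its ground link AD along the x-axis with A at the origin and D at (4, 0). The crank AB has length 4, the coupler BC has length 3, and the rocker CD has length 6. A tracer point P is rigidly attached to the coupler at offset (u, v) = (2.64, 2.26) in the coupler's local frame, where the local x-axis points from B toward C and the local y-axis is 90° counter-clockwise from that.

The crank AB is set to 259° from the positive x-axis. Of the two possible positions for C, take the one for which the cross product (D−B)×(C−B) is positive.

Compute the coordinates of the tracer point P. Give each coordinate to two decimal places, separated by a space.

A=(0,0), D=(4.00,0)
B = A + 4.00·(cos259°, sin259°) = (-0.7632, -3.9265)
|BD| = 6.1730
circle(B,3.00) ∩ circle(D,6.00): a=0.8996, h=2.8620
  candidates: C₊=(-1.8895,-1.1460) cross=17.667; C₋=(1.7513,-5.5627) cross=-17.667
  mode + wants cross > 0 → take C=(-1.8895,-1.1460) (cross=17.667)
ex = (C−B)/|BC| = (-0.3754,0.9268); ey = (-0.9268,-0.3754)
P = B + 2.64·ex + 2.26·ey = (-3.8491,-2.3281)

-3.85 -2.33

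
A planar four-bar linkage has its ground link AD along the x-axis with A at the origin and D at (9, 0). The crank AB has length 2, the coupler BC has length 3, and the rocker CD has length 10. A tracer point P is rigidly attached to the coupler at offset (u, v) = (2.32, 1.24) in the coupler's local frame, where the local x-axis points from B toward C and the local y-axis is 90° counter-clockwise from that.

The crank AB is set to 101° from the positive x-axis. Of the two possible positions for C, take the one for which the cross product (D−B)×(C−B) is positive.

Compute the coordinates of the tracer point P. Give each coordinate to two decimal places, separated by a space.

A=(0,0), D=(9.00,0)
B = A + 2.00·(cos101°, sin101°) = (-0.3816, 1.9633)
|BD| = 9.5848
circle(B,3.00) ∩ circle(D,10.00): a=0.0453, h=2.9997
  candidates: C₊=(0.2772,4.8900) cross=28.751; C₋=(-0.9517,-0.9821) cross=-28.751
  mode + wants cross > 0 → take C=(0.2772,4.8900) (cross=28.751)
ex = (C−B)/|BC| = (0.2196,0.9756); ey = (-0.9756,0.2196)
P = B + 2.32·ex + 1.24·ey = (-1.0819,4.4989)

-1.08 4.50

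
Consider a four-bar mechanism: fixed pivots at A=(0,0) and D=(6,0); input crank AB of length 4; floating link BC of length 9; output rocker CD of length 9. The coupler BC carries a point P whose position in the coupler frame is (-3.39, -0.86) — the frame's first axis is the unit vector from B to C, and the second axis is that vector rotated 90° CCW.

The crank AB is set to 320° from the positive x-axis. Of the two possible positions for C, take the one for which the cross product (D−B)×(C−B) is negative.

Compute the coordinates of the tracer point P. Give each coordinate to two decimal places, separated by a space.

-0.18 -1.26

A=(0,0), D=(6.00,0)
B = A + 4.00·(cos320°, sin320°) = (3.0642, -2.5712)
|BD| = 3.9025
circle(B,9.00) ∩ circle(D,9.00): a=1.9513, h=8.7859
  candidates: C₊=(-1.2564,5.3239) cross=34.287; C₋=(10.3206,-7.8951) cross=-34.287
  mode - wants cross < 0 → take C=(10.3206,-7.8951) (cross=-34.287)
ex = (C−B)/|BC| = (0.8063,-0.5915); ey = (0.5915,0.8063)
P = B + -3.39·ex + -0.86·ey = (-0.1778,-1.2592)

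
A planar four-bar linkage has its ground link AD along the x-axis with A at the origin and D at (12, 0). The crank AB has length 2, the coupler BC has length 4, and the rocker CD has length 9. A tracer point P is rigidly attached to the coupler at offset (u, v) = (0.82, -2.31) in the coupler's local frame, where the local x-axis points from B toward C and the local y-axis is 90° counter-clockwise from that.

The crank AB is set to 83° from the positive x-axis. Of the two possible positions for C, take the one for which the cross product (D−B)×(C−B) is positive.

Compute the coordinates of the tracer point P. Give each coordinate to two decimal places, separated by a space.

A=(0,0), D=(12.00,0)
B = A + 2.00·(cos83°, sin83°) = (0.2437, 1.9851)
|BD| = 11.9227
circle(B,4.00) ∩ circle(D,9.00): a=3.2354, h=2.3520
  candidates: C₊=(3.8256,3.7656) cross=28.042; C₋=(3.0424,-0.8728) cross=-28.042
  mode + wants cross > 0 → take C=(3.8256,3.7656) (cross=28.042)
ex = (C−B)/|BC| = (0.8955,0.4451); ey = (-0.4451,0.8955)
P = B + 0.82·ex + -2.31·ey = (2.0063,0.2816)

2.01 0.28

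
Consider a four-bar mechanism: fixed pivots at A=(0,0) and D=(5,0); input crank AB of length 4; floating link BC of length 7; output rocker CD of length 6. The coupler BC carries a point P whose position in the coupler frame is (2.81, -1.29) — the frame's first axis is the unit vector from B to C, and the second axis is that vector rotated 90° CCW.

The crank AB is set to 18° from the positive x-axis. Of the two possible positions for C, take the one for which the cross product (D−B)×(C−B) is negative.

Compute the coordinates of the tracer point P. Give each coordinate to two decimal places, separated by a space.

A=(0,0), D=(5.00,0)
B = A + 4.00·(cos18°, sin18°) = (3.8042, 1.2361)
|BD| = 1.7198
circle(B,7.00) ∩ circle(D,6.00): a=4.6394, h=5.2418
  candidates: C₊=(10.7974,1.5462) cross=9.015; C₋=(3.2626,-5.7429) cross=-9.015
  mode - wants cross < 0 → take C=(3.2626,-5.7429) (cross=-9.015)
ex = (C−B)/|BC| = (-0.0774,-0.9970); ey = (0.9970,-0.0774)
P = B + 2.81·ex + -1.29·ey = (2.3007,-1.4657)

2.30 -1.47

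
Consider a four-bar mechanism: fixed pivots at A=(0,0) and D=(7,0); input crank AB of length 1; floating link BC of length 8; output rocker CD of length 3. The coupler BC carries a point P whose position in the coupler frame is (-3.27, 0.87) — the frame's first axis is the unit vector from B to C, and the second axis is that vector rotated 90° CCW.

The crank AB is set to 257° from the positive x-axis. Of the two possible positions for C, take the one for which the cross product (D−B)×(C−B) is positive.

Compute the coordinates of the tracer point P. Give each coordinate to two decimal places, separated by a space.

-3.50 -1.84

A=(0,0), D=(7.00,0)
B = A + 1.00·(cos257°, sin257°) = (-0.2250, -0.9744)
|BD| = 7.2904
circle(B,8.00) ∩ circle(D,3.00): a=7.4173, h=2.9973
  candidates: C₊=(6.7252,2.9874) cross=21.851; C₋=(7.5264,-2.9535) cross=-21.851
  mode + wants cross > 0 → take C=(6.7252,2.9874) (cross=21.851)
ex = (C−B)/|BC| = (0.8688,0.4952); ey = (-0.4952,0.8688)
P = B + -3.27·ex + 0.87·ey = (-3.4967,-1.8379)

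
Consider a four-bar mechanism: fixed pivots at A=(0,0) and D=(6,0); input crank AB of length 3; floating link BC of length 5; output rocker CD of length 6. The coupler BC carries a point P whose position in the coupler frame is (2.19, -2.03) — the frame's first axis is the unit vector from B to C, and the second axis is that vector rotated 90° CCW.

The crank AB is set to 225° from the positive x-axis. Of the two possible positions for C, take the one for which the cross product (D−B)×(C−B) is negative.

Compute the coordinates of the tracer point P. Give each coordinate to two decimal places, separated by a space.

-1.25 -4.98

A=(0,0), D=(6.00,0)
B = A + 3.00·(cos225°, sin225°) = (-2.1213, -2.1213)
|BD| = 8.3938
circle(B,5.00) ∩ circle(D,6.00): a=3.5417, h=3.5294
  candidates: C₊=(0.4134,2.1886) cross=29.625; C₋=(2.1973,-4.6411) cross=-29.625
  mode - wants cross < 0 → take C=(2.1973,-4.6411) (cross=-29.625)
ex = (C−B)/|BC| = (0.8637,-0.5040); ey = (0.5040,0.8637)
P = B + 2.19·ex + -2.03·ey = (-1.2528,-4.9784)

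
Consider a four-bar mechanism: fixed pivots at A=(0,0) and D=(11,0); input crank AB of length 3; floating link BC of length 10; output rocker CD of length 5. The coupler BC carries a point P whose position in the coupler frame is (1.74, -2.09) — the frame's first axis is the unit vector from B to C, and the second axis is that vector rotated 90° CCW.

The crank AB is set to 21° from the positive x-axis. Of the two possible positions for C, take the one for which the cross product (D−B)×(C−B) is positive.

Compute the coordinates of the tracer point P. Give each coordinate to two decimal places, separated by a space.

A=(0,0), D=(11.00,0)
B = A + 3.00·(cos21°, sin21°) = (2.8007, 1.0751)
|BD| = 8.2694
circle(B,10.00) ∩ circle(D,5.00): a=8.6695, h=4.9840
  candidates: C₊=(12.0446,4.8897) cross=41.215; C₋=(10.7487,-4.9937) cross=-41.215
  mode + wants cross > 0 → take C=(12.0446,4.8897) (cross=41.215)
ex = (C−B)/|BC| = (0.9244,0.3815); ey = (-0.3815,0.9244)
P = B + 1.74·ex + -2.09·ey = (5.2064,-0.1931)

5.21 -0.19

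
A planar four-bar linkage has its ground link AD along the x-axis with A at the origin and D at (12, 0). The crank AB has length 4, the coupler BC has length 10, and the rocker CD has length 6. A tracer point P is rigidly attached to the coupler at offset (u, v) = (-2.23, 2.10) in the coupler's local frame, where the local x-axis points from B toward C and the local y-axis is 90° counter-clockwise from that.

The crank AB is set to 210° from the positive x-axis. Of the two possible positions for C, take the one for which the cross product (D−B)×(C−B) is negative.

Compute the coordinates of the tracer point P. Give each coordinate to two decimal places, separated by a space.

-5.60 0.20

A=(0,0), D=(12.00,0)
B = A + 4.00·(cos210°, sin210°) = (-3.4641, -2.0000)
|BD| = 15.5929
circle(B,10.00) ∩ circle(D,6.00): a=9.8487, h=1.7331
  candidates: C₊=(6.0809,0.9821) cross=27.025; C₋=(6.5255,-2.4556) cross=-27.025
  mode - wants cross < 0 → take C=(6.5255,-2.4556) (cross=-27.025)
ex = (C−B)/|BC| = (0.9990,-0.0456); ey = (0.0456,0.9990)
P = B + -2.23·ex + 2.10·ey = (-5.5961,0.1994)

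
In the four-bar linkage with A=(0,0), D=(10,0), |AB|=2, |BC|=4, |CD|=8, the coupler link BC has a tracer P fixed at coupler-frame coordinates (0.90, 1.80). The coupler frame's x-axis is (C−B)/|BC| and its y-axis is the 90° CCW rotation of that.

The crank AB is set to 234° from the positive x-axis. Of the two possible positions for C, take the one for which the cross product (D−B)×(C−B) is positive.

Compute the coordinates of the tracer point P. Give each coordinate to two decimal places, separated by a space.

A=(0,0), D=(10.00,0)
B = A + 2.00·(cos234°, sin234°) = (-1.1756, -1.6180)
|BD| = 11.2921
circle(B,4.00) ∩ circle(D,8.00): a=3.5207, h=1.8987
  candidates: C₊=(2.0367,0.7655) cross=21.440; C₋=(2.5808,-2.9926) cross=-21.440
  mode + wants cross > 0 → take C=(2.0367,0.7655) (cross=21.440)
ex = (C−B)/|BC| = (0.8031,0.5959); ey = (-0.5959,0.8031)
P = B + 0.90·ex + 1.80·ey = (-1.5254,0.3638)

-1.53 0.36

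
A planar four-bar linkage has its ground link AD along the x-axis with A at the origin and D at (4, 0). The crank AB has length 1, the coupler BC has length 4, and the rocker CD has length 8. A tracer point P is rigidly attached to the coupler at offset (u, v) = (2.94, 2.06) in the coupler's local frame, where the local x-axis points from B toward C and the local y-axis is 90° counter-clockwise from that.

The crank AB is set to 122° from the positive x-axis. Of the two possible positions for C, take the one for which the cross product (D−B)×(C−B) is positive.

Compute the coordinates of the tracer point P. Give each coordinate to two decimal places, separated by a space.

A=(0,0), D=(4.00,0)
B = A + 1.00·(cos122°, sin122°) = (-0.5299, 0.8480)
|BD| = 4.6086
circle(B,4.00) ∩ circle(D,8.00): a=-2.9033, h=2.7515
  candidates: C₊=(-2.8774,4.0868) cross=12.681; C₋=(-3.8900,-1.3222) cross=-12.681
  mode + wants cross > 0 → take C=(-2.8774,4.0868) (cross=12.681)
ex = (C−B)/|BC| = (-0.5869,0.8097); ey = (-0.8097,-0.5869)
P = B + 2.94·ex + 2.06·ey = (-3.9232,2.0196)

-3.92 2.02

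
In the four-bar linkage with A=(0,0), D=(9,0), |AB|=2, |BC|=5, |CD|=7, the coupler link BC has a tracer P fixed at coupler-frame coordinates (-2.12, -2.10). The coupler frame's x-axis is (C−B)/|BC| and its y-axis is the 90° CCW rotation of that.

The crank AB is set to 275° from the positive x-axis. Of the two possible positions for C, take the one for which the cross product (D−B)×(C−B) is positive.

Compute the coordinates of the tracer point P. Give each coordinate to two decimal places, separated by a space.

1.08 -4.84

A=(0,0), D=(9.00,0)
B = A + 2.00·(cos275°, sin275°) = (0.1743, -1.9924)
|BD| = 9.0478
circle(B,5.00) ∩ circle(D,7.00): a=3.1976, h=3.8439
  candidates: C₊=(2.4470,2.4613) cross=34.779; C₋=(4.1399,-5.0378) cross=-34.779
  mode + wants cross > 0 → take C=(2.4470,2.4613) (cross=34.779)
ex = (C−B)/|BC| = (0.4545,0.8907); ey = (-0.8907,0.4545)
P = B + -2.12·ex + -2.10·ey = (1.0812,-4.8353)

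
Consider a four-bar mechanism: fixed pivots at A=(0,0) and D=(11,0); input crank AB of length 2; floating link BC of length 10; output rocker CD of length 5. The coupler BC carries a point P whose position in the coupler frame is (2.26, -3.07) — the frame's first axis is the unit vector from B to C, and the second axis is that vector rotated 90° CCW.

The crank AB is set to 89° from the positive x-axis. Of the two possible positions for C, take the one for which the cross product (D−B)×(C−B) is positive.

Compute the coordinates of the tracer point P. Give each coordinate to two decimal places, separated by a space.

3.07 -0.31

A=(0,0), D=(11.00,0)
B = A + 2.00·(cos89°, sin89°) = (0.0349, 1.9997)
|BD| = 11.1459
circle(B,10.00) ∩ circle(D,5.00): a=8.9374, h=4.4858
  candidates: C₊=(9.6321,4.8092) cross=49.999; C₋=(8.0225,-4.0168) cross=-49.999
  mode + wants cross > 0 → take C=(9.6321,4.8092) (cross=49.999)
ex = (C−B)/|BC| = (0.9597,0.2810); ey = (-0.2810,0.9597)
P = B + 2.26·ex + -3.07·ey = (3.0664,-0.3117)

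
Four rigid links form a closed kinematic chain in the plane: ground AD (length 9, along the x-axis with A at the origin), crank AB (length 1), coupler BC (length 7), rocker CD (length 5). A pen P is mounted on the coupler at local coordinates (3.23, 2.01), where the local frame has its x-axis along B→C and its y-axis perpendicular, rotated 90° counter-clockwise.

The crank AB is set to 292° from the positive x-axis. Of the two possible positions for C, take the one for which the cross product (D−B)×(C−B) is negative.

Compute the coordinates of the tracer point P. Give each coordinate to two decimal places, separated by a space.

A=(0,0), D=(9.00,0)
B = A + 1.00·(cos292°, sin292°) = (0.3746, -0.9272)
|BD| = 8.6751
circle(B,7.00) ∩ circle(D,5.00): a=5.7208, h=4.0339
  candidates: C₊=(5.6315,3.6950) cross=34.994; C₋=(6.4938,-4.3265) cross=-34.994
  mode - wants cross < 0 → take C=(6.4938,-4.3265) (cross=-34.994)
ex = (C−B)/|BC| = (0.8742,-0.4856); ey = (0.4856,0.8742)
P = B + 3.23·ex + 2.01·ey = (4.1743,-0.7387)

4.17 -0.74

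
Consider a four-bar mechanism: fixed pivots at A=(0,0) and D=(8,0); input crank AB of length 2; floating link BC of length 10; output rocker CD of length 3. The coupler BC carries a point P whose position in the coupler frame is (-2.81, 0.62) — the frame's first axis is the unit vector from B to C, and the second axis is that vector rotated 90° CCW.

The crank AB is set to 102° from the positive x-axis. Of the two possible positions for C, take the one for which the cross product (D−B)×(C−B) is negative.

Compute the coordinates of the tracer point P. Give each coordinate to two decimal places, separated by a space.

-2.55 3.88

A=(0,0), D=(8.00,0)
B = A + 2.00·(cos102°, sin102°) = (-0.4158, 1.9563)
|BD| = 8.6402
circle(B,10.00) ∩ circle(D,3.00): a=9.5862, h=2.8470
  candidates: C₊=(9.5660,2.5588) cross=24.598; C₋=(8.2768,-2.9872) cross=-24.598
  mode - wants cross < 0 → take C=(8.2768,-2.9872) (cross=-24.598)
ex = (C−B)/|BC| = (0.8693,-0.4943); ey = (0.4943,0.8693)
P = B + -2.81·ex + 0.62·ey = (-2.5520,3.8844)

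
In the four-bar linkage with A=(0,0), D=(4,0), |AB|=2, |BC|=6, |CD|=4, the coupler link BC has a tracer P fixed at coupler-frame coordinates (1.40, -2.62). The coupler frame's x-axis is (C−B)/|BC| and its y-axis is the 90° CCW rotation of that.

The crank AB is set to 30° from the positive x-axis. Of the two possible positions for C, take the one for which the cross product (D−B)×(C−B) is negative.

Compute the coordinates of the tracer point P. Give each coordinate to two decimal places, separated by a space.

A=(0,0), D=(4.00,0)
B = A + 2.00·(cos30°, sin30°) = (1.7321, 1.0000)
|BD| = 2.4786
circle(B,6.00) ∩ circle(D,4.00): a=5.2738, h=2.8613
  candidates: C₊=(7.7120,1.4904) cross=7.092; C₋=(5.4032,-3.7458) cross=-7.092
  mode - wants cross < 0 → take C=(5.4032,-3.7458) (cross=-7.092)
ex = (C−B)/|BC| = (0.6119,-0.7910); ey = (0.7910,0.6119)
P = B + 1.40·ex + -2.62·ey = (0.5163,-1.7104)

0.52 -1.71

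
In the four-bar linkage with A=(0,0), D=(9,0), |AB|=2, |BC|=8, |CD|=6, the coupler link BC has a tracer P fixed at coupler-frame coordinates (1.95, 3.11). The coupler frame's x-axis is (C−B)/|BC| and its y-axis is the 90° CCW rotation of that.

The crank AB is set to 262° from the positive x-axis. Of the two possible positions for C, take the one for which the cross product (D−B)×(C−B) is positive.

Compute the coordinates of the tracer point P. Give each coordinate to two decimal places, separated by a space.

A=(0,0), D=(9.00,0)
B = A + 2.00·(cos262°, sin262°) = (-0.2783, -1.9805)
|BD| = 9.4874
circle(B,8.00) ∩ circle(D,6.00): a=6.2193, h=5.0319
  candidates: C₊=(4.7535,4.2388) cross=47.739; C₋=(6.8544,-5.6032) cross=-47.739
  mode + wants cross > 0 → take C=(4.7535,4.2388) (cross=47.739)
ex = (C−B)/|BC| = (0.6290,0.7774); ey = (-0.7774,0.6290)
P = B + 1.95·ex + 3.11·ey = (-1.4696,1.4916)

-1.47 1.49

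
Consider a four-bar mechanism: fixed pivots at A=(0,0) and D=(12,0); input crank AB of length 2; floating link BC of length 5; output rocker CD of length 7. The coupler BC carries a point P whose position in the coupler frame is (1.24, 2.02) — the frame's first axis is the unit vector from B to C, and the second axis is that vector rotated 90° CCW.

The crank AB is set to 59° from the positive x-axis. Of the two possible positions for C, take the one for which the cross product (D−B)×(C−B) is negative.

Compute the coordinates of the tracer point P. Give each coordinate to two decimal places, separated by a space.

3.21 2.64

A=(0,0), D=(12.00,0)
B = A + 2.00·(cos59°, sin59°) = (1.0301, 1.7143)
|BD| = 11.1031
circle(B,5.00) ∩ circle(D,7.00): a=4.4708, h=2.2388
  candidates: C₊=(5.7929,3.2360) cross=24.858; C₋=(5.1015,-1.1879) cross=-24.858
  mode - wants cross < 0 → take C=(5.1015,-1.1879) (cross=-24.858)
ex = (C−B)/|BC| = (0.8143,-0.5805); ey = (0.5805,0.8143)
P = B + 1.24·ex + 2.02·ey = (3.2123,2.6394)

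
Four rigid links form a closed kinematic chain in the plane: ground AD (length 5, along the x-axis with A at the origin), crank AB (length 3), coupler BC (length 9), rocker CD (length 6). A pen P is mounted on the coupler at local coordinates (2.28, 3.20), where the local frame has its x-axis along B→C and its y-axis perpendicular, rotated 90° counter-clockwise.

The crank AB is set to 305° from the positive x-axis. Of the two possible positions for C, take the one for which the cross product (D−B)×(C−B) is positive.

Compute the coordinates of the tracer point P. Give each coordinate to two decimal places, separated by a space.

-0.50 0.78

A=(0,0), D=(5.00,0)
B = A + 3.00·(cos305°, sin305°) = (1.7207, -2.4575)
|BD| = 4.0979
circle(B,9.00) ∩ circle(D,6.00): a=7.5396, h=4.9148
  candidates: C₊=(4.8068,5.9969) cross=20.140; C₋=(10.7015,-1.8690) cross=-20.140
  mode + wants cross > 0 → take C=(4.8068,5.9969) (cross=20.140)
ex = (C−B)/|BC| = (0.3429,0.9394); ey = (-0.9394,0.3429)
P = B + 2.28·ex + 3.20·ey = (-0.5034,0.7816)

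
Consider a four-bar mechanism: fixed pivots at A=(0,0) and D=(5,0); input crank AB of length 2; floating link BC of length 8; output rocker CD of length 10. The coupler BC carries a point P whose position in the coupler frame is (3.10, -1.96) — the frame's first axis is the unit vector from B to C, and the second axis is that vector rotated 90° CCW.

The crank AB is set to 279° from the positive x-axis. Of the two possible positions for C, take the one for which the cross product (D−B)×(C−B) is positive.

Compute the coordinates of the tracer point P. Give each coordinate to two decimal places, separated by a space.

A=(0,0), D=(5.00,0)
B = A + 2.00·(cos279°, sin279°) = (0.3129, -1.9754)
|BD| = 5.0864
circle(B,8.00) ∩ circle(D,10.00): a=-0.9957, h=7.9378
  candidates: C₊=(-3.6874,4.9527) cross=40.375; C₋=(2.4781,-9.6768) cross=-40.375
  mode + wants cross > 0 → take C=(-3.6874,4.9527) (cross=40.375)
ex = (C−B)/|BC| = (-0.5000,0.8660); ey = (-0.8660,-0.5000)
P = B + 3.10·ex + -1.96·ey = (0.4601,1.6893)

0.46 1.69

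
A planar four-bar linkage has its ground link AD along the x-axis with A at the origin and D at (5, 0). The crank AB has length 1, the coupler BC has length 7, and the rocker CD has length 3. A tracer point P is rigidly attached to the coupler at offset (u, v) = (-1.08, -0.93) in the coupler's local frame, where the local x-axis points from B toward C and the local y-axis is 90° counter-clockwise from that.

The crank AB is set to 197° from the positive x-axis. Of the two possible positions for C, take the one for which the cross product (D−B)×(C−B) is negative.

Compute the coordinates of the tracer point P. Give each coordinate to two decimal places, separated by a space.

A=(0,0), D=(5.00,0)
B = A + 1.00·(cos197°, sin197°) = (-0.9563, -0.2924)
|BD| = 5.9635
circle(B,7.00) ∩ circle(D,3.00): a=6.3355, h=2.9768
  candidates: C₊=(5.2256,2.9915) cross=17.752; C₋=(5.5175,-2.9550) cross=-17.752
  mode - wants cross < 0 → take C=(5.5175,-2.9550) (cross=-17.752)
ex = (C−B)/|BC| = (0.9248,-0.3804); ey = (0.3804,0.9248)
P = B + -1.08·ex + -0.93·ey = (-2.3089,-0.7417)

-2.31 -0.74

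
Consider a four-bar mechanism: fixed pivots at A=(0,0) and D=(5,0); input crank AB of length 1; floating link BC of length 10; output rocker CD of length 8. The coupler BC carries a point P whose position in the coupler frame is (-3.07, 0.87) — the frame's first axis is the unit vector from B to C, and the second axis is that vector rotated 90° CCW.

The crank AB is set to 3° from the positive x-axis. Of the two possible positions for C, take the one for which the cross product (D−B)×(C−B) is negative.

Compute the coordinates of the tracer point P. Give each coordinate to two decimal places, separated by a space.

A=(0,0), D=(5.00,0)
B = A + 1.00·(cos3°, sin3°) = (0.9986, 0.0523)
|BD| = 4.0017
circle(B,10.00) ∩ circle(D,8.00): a=6.4989, h=7.6003
  candidates: C₊=(7.5964,7.5669) cross=30.414; C₋=(7.3976,-7.6323) cross=-30.414
  mode - wants cross < 0 → take C=(7.3976,-7.6323) (cross=-30.414)
ex = (C−B)/|BC| = (0.6399,-0.7685); ey = (0.7685,0.6399)
P = B + -3.07·ex + 0.87·ey = (-0.2973,2.9682)

-0.30 2.97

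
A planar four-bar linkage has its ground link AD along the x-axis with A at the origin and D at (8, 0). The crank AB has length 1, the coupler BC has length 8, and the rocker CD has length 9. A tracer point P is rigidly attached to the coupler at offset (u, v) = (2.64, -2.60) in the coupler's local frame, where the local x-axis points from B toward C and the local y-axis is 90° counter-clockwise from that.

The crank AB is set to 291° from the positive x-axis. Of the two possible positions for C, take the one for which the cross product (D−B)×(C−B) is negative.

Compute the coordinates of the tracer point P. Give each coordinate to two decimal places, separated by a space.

A=(0,0), D=(8.00,0)
B = A + 1.00·(cos291°, sin291°) = (0.3584, -0.9336)
|BD| = 7.6984
circle(B,8.00) ∩ circle(D,9.00): a=2.7451, h=7.5143
  candidates: C₊=(2.1720,6.8581) cross=57.848; C₋=(3.9945,-8.0595) cross=-57.848
  mode - wants cross < 0 → take C=(3.9945,-8.0595) (cross=-57.848)
ex = (C−B)/|BC| = (0.4545,-0.8907); ey = (0.8907,0.4545)
P = B + 2.64·ex + -2.60·ey = (-0.7576,-4.4669)

-0.76 -4.47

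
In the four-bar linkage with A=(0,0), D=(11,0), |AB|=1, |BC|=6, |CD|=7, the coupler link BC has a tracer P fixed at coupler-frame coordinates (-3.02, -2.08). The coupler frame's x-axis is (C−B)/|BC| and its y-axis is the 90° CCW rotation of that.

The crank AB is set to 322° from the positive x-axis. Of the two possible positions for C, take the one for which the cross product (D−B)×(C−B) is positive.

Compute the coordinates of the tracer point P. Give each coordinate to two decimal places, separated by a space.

0.13 -4.22

A=(0,0), D=(11.00,0)
B = A + 1.00·(cos322°, sin322°) = (0.7880, -0.6157)
|BD| = 10.2305
circle(B,6.00) ∩ circle(D,7.00): a=4.4799, h=3.9913
  candidates: C₊=(5.0196,3.6380) cross=40.833; C₋=(5.5000,-4.3301) cross=-40.833
  mode + wants cross > 0 → take C=(5.0196,3.6380) (cross=40.833)
ex = (C−B)/|BC| = (0.7053,0.7089); ey = (-0.7089,0.7053)
P = B + -3.02·ex + -2.08·ey = (0.1327,-4.2236)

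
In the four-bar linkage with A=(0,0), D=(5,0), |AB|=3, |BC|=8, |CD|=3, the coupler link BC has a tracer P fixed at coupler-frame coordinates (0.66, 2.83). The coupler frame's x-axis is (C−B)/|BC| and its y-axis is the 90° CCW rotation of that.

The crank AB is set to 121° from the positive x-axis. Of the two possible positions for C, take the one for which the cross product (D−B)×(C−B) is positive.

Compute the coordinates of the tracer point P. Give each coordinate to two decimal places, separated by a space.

-0.90 5.41

A=(0,0), D=(5.00,0)
B = A + 3.00·(cos121°, sin121°) = (-1.5451, 2.5715)
|BD| = 7.0322
circle(B,8.00) ∩ circle(D,3.00): a=7.4267, h=2.9739
  candidates: C₊=(6.4547,2.6237) cross=20.913; C₋=(4.2797,-2.9122) cross=-20.913
  mode + wants cross > 0 → take C=(6.4547,2.6237) (cross=20.913)
ex = (C−B)/|BC| = (1.0000,0.0065); ey = (-0.0065,1.0000)
P = B + 0.66·ex + 2.83·ey = (-0.9036,5.4057)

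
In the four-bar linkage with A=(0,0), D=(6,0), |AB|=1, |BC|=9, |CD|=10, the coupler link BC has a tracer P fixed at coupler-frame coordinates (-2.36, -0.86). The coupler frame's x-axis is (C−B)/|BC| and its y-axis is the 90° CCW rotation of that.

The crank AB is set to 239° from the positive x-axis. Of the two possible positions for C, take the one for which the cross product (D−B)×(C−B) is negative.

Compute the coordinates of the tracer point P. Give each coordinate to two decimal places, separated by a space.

-2.11 1.09

A=(0,0), D=(6.00,0)
B = A + 1.00·(cos239°, sin239°) = (-0.5150, -0.8572)
|BD| = 6.5712
circle(B,9.00) ∩ circle(D,10.00): a=1.8399, h=8.8099
  candidates: C₊=(0.1599,8.1175) cross=57.892; C₋=(2.4583,-9.3518) cross=-57.892
  mode - wants cross < 0 → take C=(2.4583,-9.3518) (cross=-57.892)
ex = (C−B)/|BC| = (0.3304,-0.9439); ey = (0.9439,0.3304)
P = B + -2.36·ex + -0.86·ey = (-2.1064,1.0862)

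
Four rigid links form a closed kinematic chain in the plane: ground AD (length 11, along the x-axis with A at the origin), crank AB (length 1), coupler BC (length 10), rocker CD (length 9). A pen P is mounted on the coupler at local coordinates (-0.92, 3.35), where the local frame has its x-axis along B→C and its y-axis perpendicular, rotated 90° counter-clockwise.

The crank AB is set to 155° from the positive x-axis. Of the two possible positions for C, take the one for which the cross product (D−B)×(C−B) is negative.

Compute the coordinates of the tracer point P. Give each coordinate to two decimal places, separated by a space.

1.05 3.30

A=(0,0), D=(11.00,0)
B = A + 1.00·(cos155°, sin155°) = (-0.9063, 0.4226)
|BD| = 11.9138
circle(B,10.00) ∩ circle(D,9.00): a=6.7543, h=7.3742
  candidates: C₊=(6.1053,7.5526) cross=87.855; C₋=(5.5822,-7.1866) cross=-87.855
  mode - wants cross < 0 → take C=(5.5822,-7.1866) (cross=-87.855)
ex = (C−B)/|BC| = (0.6488,-0.7609); ey = (0.7609,0.6488)
P = B + -0.92·ex + 3.35·ey = (1.0458,3.2963)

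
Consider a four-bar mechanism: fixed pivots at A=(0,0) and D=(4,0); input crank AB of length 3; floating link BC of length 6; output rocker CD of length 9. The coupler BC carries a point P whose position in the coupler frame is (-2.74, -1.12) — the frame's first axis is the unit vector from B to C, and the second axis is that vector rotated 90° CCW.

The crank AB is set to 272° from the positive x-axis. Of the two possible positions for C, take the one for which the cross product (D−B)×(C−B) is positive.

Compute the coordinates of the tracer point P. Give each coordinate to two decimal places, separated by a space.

A=(0,0), D=(4.00,0)
B = A + 3.00·(cos272°, sin272°) = (0.1047, -2.9982)
|BD| = 4.9155
circle(B,6.00) ∩ circle(D,9.00): a=-2.1196, h=5.6131
  candidates: C₊=(-4.9986,0.1571) cross=27.592; C₋=(1.8487,-8.7391) cross=-27.592
  mode + wants cross > 0 → take C=(-4.9986,0.1571) (cross=27.592)
ex = (C−B)/|BC| = (-0.8506,0.5259); ey = (-0.5259,-0.8506)
P = B + -2.74·ex + -1.12·ey = (3.0242,-3.4865)

3.02 -3.49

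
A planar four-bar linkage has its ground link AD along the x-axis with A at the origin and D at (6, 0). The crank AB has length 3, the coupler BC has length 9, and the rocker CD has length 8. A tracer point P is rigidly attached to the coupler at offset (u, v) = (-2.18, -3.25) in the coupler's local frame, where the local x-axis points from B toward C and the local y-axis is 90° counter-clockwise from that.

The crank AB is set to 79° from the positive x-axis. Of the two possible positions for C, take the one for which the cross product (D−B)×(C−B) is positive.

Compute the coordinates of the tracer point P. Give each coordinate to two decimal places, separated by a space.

0.43 -0.97

A=(0,0), D=(6.00,0)
B = A + 3.00·(cos79°, sin79°) = (0.5724, 2.9449)
|BD| = 6.1750
circle(B,9.00) ∩ circle(D,8.00): a=4.4640, h=7.8149
  candidates: C₊=(8.2230,7.6849) cross=48.257; C₋=(0.7692,-6.0530) cross=-48.257
  mode + wants cross > 0 → take C=(8.2230,7.6849) (cross=48.257)
ex = (C−B)/|BC| = (0.8501,0.5267); ey = (-0.5267,0.8501)
P = B + -2.18·ex + -3.25·ey = (0.4310,-0.9660)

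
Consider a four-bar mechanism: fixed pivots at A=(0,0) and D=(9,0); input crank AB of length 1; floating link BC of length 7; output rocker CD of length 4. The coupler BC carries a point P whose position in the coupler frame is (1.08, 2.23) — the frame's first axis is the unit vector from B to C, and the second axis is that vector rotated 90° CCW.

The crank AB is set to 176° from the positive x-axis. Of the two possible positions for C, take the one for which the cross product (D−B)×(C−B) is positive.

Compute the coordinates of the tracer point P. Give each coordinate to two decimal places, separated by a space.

A=(0,0), D=(9.00,0)
B = A + 1.00·(cos176°, sin176°) = (-0.9976, 0.0698)
|BD| = 9.9978
circle(B,7.00) ∩ circle(D,4.00): a=6.6493, h=2.1880
  candidates: C₊=(5.6668,2.2113) cross=21.875; C₋=(5.6363,-2.1646) cross=-21.875
  mode + wants cross > 0 → take C=(5.6668,2.2113) (cross=21.875)
ex = (C−B)/|BC| = (0.9521,0.3059); ey = (-0.3059,0.9521)
P = B + 1.08·ex + 2.23·ey = (-0.6516,2.5232)

-0.65 2.52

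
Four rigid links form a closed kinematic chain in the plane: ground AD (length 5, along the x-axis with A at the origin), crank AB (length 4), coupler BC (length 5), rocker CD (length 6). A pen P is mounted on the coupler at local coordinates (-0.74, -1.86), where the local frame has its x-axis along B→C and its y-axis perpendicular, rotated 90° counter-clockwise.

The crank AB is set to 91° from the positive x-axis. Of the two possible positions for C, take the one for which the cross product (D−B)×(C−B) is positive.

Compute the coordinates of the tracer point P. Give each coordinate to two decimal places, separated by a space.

A=(0,0), D=(5.00,0)
B = A + 4.00·(cos91°, sin91°) = (-0.0698, 3.9994)
|BD| = 6.4574
circle(B,5.00) ∩ circle(D,6.00): a=2.3770, h=4.3989
  candidates: C₊=(4.5208,5.9808) cross=28.405; C₋=(-0.9281,-0.9264) cross=-28.405
  mode + wants cross > 0 → take C=(4.5208,5.9808) (cross=28.405)
ex = (C−B)/|BC| = (0.9181,0.3963); ey = (-0.3963,0.9181)
P = B + -0.74·ex + -1.86·ey = (-0.0121,1.9984)

-0.01 2.00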